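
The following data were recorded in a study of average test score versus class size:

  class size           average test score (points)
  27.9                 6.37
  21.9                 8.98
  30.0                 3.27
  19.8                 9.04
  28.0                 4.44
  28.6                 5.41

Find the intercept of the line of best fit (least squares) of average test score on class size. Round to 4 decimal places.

n = 6, Σx = 156.2, Σy = 37.51, Σxy = 930.523, Σx² = 4152.02
Sxx = Σx² − (Σx)²/n = 4152.02 − 4066.406667 = 85.613333
Sxy = Σxy − (Σx)(Σy)/n = 930.523 − 976.510333 = -45.987333
b = Sxy/Sxx = -45.987333/85.613333 = -0.537152
a = ȳ − b·x̄ = 6.251667 − (-0.537152)·26.033333 = 20.235512

20.2355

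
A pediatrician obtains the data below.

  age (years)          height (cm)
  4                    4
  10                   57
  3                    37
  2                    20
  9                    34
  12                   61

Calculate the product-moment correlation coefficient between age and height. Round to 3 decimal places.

n = 6, Σx = 40, Σy = 213, Σxy = 1775, Σx² = 354, Σy² = 9911
Sxx = Σx² − (Σx)²/n = 354 − 266.666667 = 87.333333
Sxy = Σxy − (Σx)(Σy)/n = 1775 − 1420 = 355
Syy = Σy² − (Σy)²/n = 9911 − 7561.5 = 2349.5
r = Sxy/√(Sxx·Syy) = 355/√(205189.666667) = 355/452.978660 = 0.783701

0.784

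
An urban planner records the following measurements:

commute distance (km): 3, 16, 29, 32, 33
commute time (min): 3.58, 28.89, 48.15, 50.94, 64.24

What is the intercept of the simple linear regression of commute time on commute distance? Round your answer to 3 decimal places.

n = 5, Σx = 113, Σy = 195.8, Σxy = 5619.33, Σx² = 3219
Sxx = Σx² − (Σx)²/n = 3219 − 2553.8 = 665.2
Sxy = Σxy − (Σx)(Σy)/n = 5619.33 − 4425.08 = 1194.25
b = Sxy/Sxx = 1194.25/665.2 = 1.795325
a = ȳ − b·x̄ = 39.16 − 1.795325·22.6 = -1.414339

-1.414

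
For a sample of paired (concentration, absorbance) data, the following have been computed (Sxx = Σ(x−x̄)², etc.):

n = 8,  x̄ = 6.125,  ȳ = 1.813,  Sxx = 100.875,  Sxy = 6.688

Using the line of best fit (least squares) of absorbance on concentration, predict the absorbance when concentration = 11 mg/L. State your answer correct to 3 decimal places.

2.136

b = Sxy/Sxx = 6.688/100.875 = 0.066300
a = ȳ − b·x̄ = 1.813 − 0.066300·6.125 = 1.406913
ŷ(11) = a + b·11 = 1.406913 + 0.066300·11 = 2.136212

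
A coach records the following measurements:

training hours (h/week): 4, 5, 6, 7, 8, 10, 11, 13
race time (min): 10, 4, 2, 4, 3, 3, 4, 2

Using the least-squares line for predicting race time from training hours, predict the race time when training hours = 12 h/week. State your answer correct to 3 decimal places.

2.118

n = 8, Σx = 64, Σy = 32, Σxy = 224, Σx² = 580
Sxx = Σx² − (Σx)²/n = 580 − 512 = 68
Sxy = Σxy − (Σx)(Σy)/n = 224 − 256 = -32
b = Sxy/Sxx = -32/68 = -0.470588
a = ȳ − b·x̄ = 4 − (-0.470588)·8 = 7.764706
ŷ(12) = a + b·12 = 7.764706 + (-0.470588)·12 = 2.117647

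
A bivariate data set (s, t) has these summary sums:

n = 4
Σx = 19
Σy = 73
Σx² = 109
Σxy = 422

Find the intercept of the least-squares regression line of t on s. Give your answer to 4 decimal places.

Sxx = Σx² − (Σx)²/n = 109 − 90.25 = 18.75
Sxy = Σxy − (Σx)(Σy)/n = 422 − 346.75 = 75.25
b = Sxy/Sxx = 75.25/18.75 = 4.013333
a = ȳ − b·x̄ = 18.25 − 4.013333·4.75 = -0.813333

-0.8133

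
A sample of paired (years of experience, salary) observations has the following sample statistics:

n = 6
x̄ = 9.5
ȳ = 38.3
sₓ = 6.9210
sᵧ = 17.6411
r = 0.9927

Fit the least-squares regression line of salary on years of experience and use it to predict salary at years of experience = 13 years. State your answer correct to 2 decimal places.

47.16

b = r · sᵧ/sₓ = 0.9927 · 17.6411/6.921 = 2.530316
a = ȳ − b·x̄ = 38.3 − 2.530316·9.5 = 14.261994
ŷ(13) = a + b·13 = 14.261994 + 2.530316·13 = 47.156107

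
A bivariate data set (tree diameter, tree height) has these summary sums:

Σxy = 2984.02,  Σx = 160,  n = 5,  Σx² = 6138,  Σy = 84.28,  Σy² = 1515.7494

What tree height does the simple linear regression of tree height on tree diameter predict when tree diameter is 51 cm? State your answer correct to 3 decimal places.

Sxx = Σx² − (Σx)²/n = 6138 − 5120 = 1018
Sxy = Σxy − (Σx)(Σy)/n = 2984.02 − 2696.96 = 287.06
b = Sxy/Sxx = 287.06/1018 = 0.281984
a = ȳ − b·x̄ = 16.856 − 0.281984·32 = 7.832503
ŷ(51) = a + b·51 = 7.832503 + 0.281984·51 = 22.213701

22.214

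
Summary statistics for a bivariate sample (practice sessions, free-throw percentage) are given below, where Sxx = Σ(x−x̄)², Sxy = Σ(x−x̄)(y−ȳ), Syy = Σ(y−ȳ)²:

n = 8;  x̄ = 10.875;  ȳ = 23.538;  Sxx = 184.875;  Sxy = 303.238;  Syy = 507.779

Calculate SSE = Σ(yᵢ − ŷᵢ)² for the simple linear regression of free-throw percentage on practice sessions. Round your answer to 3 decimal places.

b = Sxy/Sxx = 303.238/184.875 = 1.640233
SSE = Syy − b·Sxy = 507.779 − 1.640233·303.238 = 10.398150

10.398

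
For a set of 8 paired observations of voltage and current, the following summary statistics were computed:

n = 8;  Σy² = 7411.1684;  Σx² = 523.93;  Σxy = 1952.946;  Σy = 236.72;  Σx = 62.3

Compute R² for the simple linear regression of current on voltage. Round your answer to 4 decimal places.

Sxx = Σx² − (Σx)²/n = 523.93 − 485.16125 = 38.76875
Sxy = Σxy − (Σx)(Σy)/n = 1952.946 − 1843.457 = 109.489
Syy = Σy² − (Σy)²/n = 7411.1684 − 7004.5448 = 406.6236
R² = Sxy²/(Sxx·Syy) = (109.489)²/(38.76875·406.6236) = 0.760443

0.7604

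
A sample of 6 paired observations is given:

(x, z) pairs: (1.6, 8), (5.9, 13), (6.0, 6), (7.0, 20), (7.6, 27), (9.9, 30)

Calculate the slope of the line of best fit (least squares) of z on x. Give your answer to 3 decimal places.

2.910

n = 6, Σx = 38, Σy = 104, Σxy = 767.7, Σx² = 278.14
Sxx = Σx² − (Σx)²/n = 278.14 − 240.666667 = 37.473333
Sxy = Σxy − (Σx)(Σy)/n = 767.7 − 658.666667 = 109.033333
b = Sxy/Sxx = 109.033333/37.473333 = 2.909625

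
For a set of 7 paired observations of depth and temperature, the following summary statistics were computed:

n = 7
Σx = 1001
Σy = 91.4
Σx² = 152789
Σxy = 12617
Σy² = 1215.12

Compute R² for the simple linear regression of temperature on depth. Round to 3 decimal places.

0.981

Sxx = Σx² − (Σx)²/n = 152789 − 143143 = 9646
Sxy = Σxy − (Σx)(Σy)/n = 12617 − 13070.2 = -453.2
Syy = Σy² − (Σy)²/n = 1215.12 − 1193.422857 = 21.697143
R² = Sxy²/(Sxx·Syy) = (-453.2)²/(9646·21.697143) = 0.981364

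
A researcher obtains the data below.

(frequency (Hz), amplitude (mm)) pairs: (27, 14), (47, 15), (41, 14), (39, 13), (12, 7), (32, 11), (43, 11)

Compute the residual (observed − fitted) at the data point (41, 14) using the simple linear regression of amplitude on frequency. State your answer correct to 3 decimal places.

0.737

n = 7, Σx = 241, Σy = 85, Σxy = 3073, Σx² = 9157
Sxx = Σx² − (Σx)²/n = 9157 − 8297.285714 = 859.714286
Sxy = Σxy − (Σx)(Σy)/n = 3073 − 2926.428571 = 146.571429
b = Sxy/Sxx = 146.571429/859.714286 = 0.170489
a = ȳ − b·x̄ = 12.142857 − 0.170489·34.428571 = 6.273180
ŷ(41) = 6.273180 + 0.170489·41 = 13.263210
residual = y − ŷ = 14 − 13.263210 = 0.736790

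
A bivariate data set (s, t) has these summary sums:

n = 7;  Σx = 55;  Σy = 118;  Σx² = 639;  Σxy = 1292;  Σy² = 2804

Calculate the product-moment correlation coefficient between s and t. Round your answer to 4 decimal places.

Sxx = Σx² − (Σx)²/n = 639 − 432.142857 = 206.857143
Sxy = Σxy − (Σx)(Σy)/n = 1292 − 927.142857 = 364.857143
Syy = Σy² − (Σy)²/n = 2804 − 1989.142857 = 814.857143
r = Sxy/√(Sxx·Syy) = 364.857143/√(168559.020408) = 364.857143/410.559399 = 0.888683

0.8887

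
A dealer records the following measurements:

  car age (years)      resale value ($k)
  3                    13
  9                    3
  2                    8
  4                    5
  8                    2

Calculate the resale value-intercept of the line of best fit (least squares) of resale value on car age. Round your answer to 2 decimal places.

11.99

n = 5, Σx = 26, Σy = 31, Σxy = 118, Σx² = 174
Sxx = Σx² − (Σx)²/n = 174 − 135.2 = 38.8
Sxy = Σxy − (Σx)(Σy)/n = 118 − 161.2 = -43.2
b = Sxy/Sxx = -43.2/38.8 = -1.113402
a = ȳ − b·x̄ = 6.2 − (-1.113402)·5.2 = 11.989691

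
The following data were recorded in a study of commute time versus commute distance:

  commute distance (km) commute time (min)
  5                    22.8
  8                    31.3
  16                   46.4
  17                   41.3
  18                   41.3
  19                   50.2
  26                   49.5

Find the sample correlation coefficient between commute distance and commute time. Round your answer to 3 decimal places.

n = 7, Σx = 109, Σy = 282.8, Σxy = 4793.1, Σx² = 1995, Σy² = 12034.16
Sxx = Σx² − (Σx)²/n = 1995 − 1697.285714 = 297.714286
Sxy = Σxy − (Σx)(Σy)/n = 4793.1 − 4403.6 = 389.5
Syy = Σy² − (Σy)²/n = 12034.16 − 11425.12 = 609.04
r = Sxy/√(Sxx·Syy) = 389.5/√(181319.908571) = 389.5/425.816755 = 0.914713

0.915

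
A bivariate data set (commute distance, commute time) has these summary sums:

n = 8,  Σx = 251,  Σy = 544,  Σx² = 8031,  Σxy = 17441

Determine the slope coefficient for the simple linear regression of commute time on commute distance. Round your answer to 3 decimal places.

2.393

Sxx = Σx² − (Σx)²/n = 8031 − 7875.125 = 155.875
Sxy = Σxy − (Σx)(Σy)/n = 17441 − 17068 = 373
b = Sxy/Sxx = 373/155.875 = 2.392943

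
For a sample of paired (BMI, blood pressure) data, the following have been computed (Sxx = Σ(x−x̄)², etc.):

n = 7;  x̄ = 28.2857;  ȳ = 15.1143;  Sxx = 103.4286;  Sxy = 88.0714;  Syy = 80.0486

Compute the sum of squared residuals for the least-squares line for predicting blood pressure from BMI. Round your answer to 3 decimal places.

5.054

b = Sxy/Sxx = 88.0714/103.4286 = 0.851519
SSE = Syy − b·Sxy = 80.0486 − 0.851519·88.0714 = 5.054145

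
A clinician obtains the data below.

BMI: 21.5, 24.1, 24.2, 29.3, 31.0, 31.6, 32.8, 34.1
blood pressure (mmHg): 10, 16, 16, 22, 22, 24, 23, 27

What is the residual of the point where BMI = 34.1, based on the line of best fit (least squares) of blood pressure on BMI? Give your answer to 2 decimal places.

n = 8, Σx = 228.6, Σy = 160, Σxy = 4747.9, Σx² = 6685.4
Sxx = Σx² − (Σx)²/n = 6685.4 − 6532.245 = 153.155
Sxy = Σxy − (Σx)(Σy)/n = 4747.9 − 4572 = 175.9
b = Sxy/Sxx = 175.9/153.155 = 1.148510
a = ȳ − b·x̄ = 20 − 1.148510·28.575 = -12.818664
ŷ(34.1) = -12.818664 + 1.148510·34.1 = 26.345516
residual = y − ŷ = 27 − 26.345516 = 0.654484

0.65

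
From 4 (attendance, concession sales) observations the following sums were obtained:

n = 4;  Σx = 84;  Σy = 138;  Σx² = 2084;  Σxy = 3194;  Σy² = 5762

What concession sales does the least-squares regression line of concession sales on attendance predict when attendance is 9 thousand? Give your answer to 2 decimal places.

23.40

Sxx = Σx² − (Σx)²/n = 2084 − 1764 = 320
Sxy = Σxy − (Σx)(Σy)/n = 3194 − 2898 = 296
b = Sxy/Sxx = 296/320 = 0.925
a = ȳ − b·x̄ = 34.5 − 0.925·21 = 15.075
ŷ(9) = a + b·9 = 15.075 + 0.925·9 = 23.4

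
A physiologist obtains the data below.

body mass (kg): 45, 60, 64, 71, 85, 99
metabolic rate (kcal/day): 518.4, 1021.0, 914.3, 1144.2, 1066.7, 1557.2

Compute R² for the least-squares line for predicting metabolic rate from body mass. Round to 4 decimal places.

0.8405

n = 6, Σx = 424, Σy = 6221.8, Σxy = 469173.7, Σx² = 31788, Σy² = 7019038.42
Sxx = Σx² − (Σx)²/n = 31788 − 29962.666667 = 1825.333333
Sxy = Σxy − (Σx)(Σy)/n = 469173.7 − 439673.866667 = 29499.833333
Syy = Σy² − (Σy)²/n = 7019038.42 − 6451799.206667 = 567239.213333
R² = Sxy²/(Sxx·Syy) = (29499.833333)²/(1825.333333·567239.213333) = 0.840486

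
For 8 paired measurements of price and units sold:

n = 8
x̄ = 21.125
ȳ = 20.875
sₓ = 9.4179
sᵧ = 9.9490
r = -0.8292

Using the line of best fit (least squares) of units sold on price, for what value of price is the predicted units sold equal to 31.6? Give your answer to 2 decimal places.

b = r · sᵧ/sₓ = -0.8292 · 9.949/9.4179 = -0.875961
a = ȳ − b·x̄ = 20.875 − (-0.875961)·21.125 = 39.379671
Set a + b·x = 31.6: x = (31.6 − 39.379671) / (-0.875961) = 8.881301

8.88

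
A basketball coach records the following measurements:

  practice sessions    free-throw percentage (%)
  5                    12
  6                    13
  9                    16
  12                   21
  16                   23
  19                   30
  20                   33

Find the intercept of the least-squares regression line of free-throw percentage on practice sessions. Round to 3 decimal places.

n = 7, Σx = 87, Σy = 148, Σxy = 2132, Σx² = 1303
Sxx = Σx² − (Σx)²/n = 1303 − 1081.285714 = 221.714286
Sxy = Σxy − (Σx)(Σy)/n = 2132 − 1839.428571 = 292.571429
b = Sxy/Sxx = 292.571429/221.714286 = 1.319588
a = ȳ − b·x̄ = 21.142857 − 1.319588·12.428571 = 4.742268

4.742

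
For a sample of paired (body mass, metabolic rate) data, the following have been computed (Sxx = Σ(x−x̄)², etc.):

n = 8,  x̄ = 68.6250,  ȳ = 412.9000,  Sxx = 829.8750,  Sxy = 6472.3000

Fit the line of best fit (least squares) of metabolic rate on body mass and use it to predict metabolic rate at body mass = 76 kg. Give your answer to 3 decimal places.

470.419

b = Sxy/Sxx = 6472.3/829.875 = 7.799126
a = ȳ − b·x̄ = 412.9 − 7.799126·68.625 = -122.315047
ŷ(76) = a + b·76 = -122.315047 + 7.799126·76 = 470.418557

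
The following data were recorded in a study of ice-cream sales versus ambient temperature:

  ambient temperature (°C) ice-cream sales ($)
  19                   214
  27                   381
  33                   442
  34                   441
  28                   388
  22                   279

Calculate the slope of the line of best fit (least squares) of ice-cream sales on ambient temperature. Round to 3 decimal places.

n = 6, Σx = 163, Σy = 2145, Σxy = 60935, Σx² = 4603
Sxx = Σx² − (Σx)²/n = 4603 − 4428.166667 = 174.833333
Sxy = Σxy − (Σx)(Σy)/n = 60935 − 58272.5 = 2662.5
b = Sxy/Sxx = 2662.5/174.833333 = 15.228789

15.229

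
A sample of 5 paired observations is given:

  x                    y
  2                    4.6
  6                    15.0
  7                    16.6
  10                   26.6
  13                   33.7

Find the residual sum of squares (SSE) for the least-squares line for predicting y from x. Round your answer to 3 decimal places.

n = 5, Σx = 38, Σy = 96.5, Σxy = 919.5, Σx² = 358, Σy² = 2364.97
Sxx = Σx² − (Σx)²/n = 358 − 288.8 = 69.2
Sxy = Σxy − (Σx)(Σy)/n = 919.5 − 733.4 = 186.1
Syy = Σy² − (Σy)²/n = 2364.97 − 1862.45 = 502.52
b = Sxy/Sxx = 186.1/69.2 = 2.689306
SSE = Syy − b·Sxy = 502.52 − 2.689306·186.1 = 2.040087

2.040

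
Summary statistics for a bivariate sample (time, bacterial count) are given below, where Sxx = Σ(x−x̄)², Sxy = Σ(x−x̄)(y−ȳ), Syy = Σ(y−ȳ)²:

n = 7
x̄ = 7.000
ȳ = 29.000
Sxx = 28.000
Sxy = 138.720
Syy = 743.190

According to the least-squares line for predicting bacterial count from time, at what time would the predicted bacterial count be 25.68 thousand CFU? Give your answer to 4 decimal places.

6.3299

b = Sxy/Sxx = 138.72/28 = 4.954286
a = ȳ − b·x̄ = 29 − 4.954286·7 = -5.68
Set a + b·x = 25.68: x = (25.68 − (-5.68)) / 4.954286 = 6.329873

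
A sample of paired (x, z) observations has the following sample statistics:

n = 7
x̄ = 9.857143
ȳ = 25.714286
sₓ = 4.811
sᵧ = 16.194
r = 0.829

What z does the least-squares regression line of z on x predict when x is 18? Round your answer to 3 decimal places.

b = r · sᵧ/sₓ = 0.829 · 16.194/4.811 = 2.790444
a = ȳ − b·x̄ = 25.714286 − 2.790444·9.857143 = -1.791519
ŷ(18) = a + b·18 = -1.791519 + 2.790444·18 = 48.436472

48.436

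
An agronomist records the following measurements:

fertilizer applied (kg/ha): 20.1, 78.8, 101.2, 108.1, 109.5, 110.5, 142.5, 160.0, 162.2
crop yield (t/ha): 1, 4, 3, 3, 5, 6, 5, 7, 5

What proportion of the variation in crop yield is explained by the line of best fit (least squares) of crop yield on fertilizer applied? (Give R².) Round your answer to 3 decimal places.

0.661

n = 9, Σx = 992.9, Σy = 39, Σxy = 4817.2, Σx² = 124956.09, Σy² = 195
Sxx = Σx² − (Σx)²/n = 124956.09 − 109538.934444 = 15417.155556
Sxy = Σxy − (Σx)(Σy)/n = 4817.2 − 4302.566667 = 514.633333
Syy = Σy² − (Σy)²/n = 195 − 169 = 26
R² = Sxy²/(Sxx·Syy) = (514.633333)²/(15417.155556·26) = 0.660721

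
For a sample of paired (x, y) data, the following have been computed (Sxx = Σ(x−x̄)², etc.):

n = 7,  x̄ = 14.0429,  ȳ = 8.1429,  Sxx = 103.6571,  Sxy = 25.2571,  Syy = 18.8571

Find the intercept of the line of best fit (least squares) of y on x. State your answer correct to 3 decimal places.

4.721

b = Sxy/Sxx = 25.2571/103.6571 = 0.243660
a = ȳ − b·x̄ = 8.1429 − 0.243660·14.0429 = 4.721205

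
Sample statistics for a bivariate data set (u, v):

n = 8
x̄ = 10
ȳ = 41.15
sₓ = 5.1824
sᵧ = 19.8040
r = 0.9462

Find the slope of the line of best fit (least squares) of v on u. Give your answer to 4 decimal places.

3.6158

b = r · sᵧ/sₓ = 0.9462 · 19.804/5.1824 = 3.615804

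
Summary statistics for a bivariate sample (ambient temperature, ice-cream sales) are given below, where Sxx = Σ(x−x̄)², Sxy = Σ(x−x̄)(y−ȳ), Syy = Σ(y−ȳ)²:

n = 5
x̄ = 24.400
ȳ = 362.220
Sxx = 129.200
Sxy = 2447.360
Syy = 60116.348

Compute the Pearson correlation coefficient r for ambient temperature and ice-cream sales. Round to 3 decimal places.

r = Sxy/√(Sxx·Syy) = 2447.36/√(7767032.1616) = 2447.36/2786.939569 = 0.878153

0.878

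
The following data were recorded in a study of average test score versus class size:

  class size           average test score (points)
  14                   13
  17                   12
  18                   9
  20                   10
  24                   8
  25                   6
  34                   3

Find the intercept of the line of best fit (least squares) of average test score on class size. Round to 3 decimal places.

19.560

n = 7, Σx = 152, Σy = 61, Σxy = 1192, Σx² = 3566
Sxx = Σx² − (Σx)²/n = 3566 − 3300.571429 = 265.428571
Sxy = Σxy − (Σx)(Σy)/n = 1192 − 1324.571429 = -132.571429
b = Sxy/Sxx = -132.571429/265.428571 = -0.499462
a = ȳ − b·x̄ = 8.714286 − (-0.499462)·21.714286 = 19.559742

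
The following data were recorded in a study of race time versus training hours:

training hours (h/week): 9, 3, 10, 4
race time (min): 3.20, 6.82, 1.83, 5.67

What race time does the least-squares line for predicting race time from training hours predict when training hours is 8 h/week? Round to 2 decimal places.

n = 4, Σx = 26, Σy = 17.52, Σxy = 90.24, Σx² = 206
Sxx = Σx² − (Σx)²/n = 206 − 169 = 37
Sxy = Σxy − (Σx)(Σy)/n = 90.24 − 113.88 = -23.64
b = Sxy/Sxx = -23.64/37 = -0.638919
a = ȳ − b·x̄ = 4.38 − (-0.638919)·6.5 = 8.532973
ŷ(8) = a + b·8 = 8.532973 + (-0.638919)·8 = 3.421622

3.42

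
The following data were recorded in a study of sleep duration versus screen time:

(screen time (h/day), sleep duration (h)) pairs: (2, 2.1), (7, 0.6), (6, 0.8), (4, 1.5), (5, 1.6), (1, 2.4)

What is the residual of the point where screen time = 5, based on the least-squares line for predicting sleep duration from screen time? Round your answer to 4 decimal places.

n = 6, Σx = 25, Σy = 9, Σxy = 29.6, Σx² = 131
Sxx = Σx² − (Σx)²/n = 131 − 104.166667 = 26.833333
Sxy = Σxy − (Σx)(Σy)/n = 29.6 − 37.5 = -7.9
b = Sxy/Sxx = -7.9/26.833333 = -0.294410
a = ȳ − b·x̄ = 1.5 − (-0.294410)·4.166667 = 2.726708
ŷ(5) = 2.726708 + (-0.294410)·5 = 1.254658
residual = y − ŷ = 1.6 − 1.254658 = 0.345342

0.3453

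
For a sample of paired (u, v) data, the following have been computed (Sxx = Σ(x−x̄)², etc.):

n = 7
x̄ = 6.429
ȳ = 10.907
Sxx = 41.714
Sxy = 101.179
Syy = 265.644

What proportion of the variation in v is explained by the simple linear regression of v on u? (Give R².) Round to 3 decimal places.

R² = Sxy²/(Sxx·Syy) = (101.179)²/(41.714·265.644) = 0.923845

0.924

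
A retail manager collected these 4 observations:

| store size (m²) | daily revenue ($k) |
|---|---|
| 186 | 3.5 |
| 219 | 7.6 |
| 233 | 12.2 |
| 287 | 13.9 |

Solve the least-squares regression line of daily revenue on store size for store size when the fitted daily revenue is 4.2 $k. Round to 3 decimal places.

181.554

n = 4, Σx = 925, Σy = 37.2, Σxy = 9147.3, Σx² = 219215
Sxx = Σx² − (Σx)²/n = 219215 − 213906.25 = 5308.75
Sxy = Σxy − (Σx)(Σy)/n = 9147.3 − 8602.5 = 544.8
b = Sxy/Sxx = 544.8/5308.75 = 0.102623
a = ȳ − b·x̄ = 9.3 − 0.102623·231.25 = -14.431575
Set a + b·x = 4.2: x = (4.2 − (-14.431575)) / 0.102623 = 181.553552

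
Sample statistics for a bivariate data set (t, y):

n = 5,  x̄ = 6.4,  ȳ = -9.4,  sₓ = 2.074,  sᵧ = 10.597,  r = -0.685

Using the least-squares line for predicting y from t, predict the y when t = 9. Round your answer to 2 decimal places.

b = r · sᵧ/sₓ = -0.685 · 10.597/2.074 = -3.499973
a = ȳ − b·x̄ = -9.4 − (-3.499973)·6.4 = 12.999830
ŷ(9) = a + b·9 = 12.999830 + (-3.499973)·9 = -18.499931

-18.50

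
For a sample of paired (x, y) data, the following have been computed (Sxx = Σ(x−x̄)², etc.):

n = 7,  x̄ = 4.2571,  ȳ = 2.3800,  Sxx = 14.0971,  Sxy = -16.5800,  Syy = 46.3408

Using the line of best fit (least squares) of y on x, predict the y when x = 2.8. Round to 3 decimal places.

b = Sxy/Sxx = -16.58/14.0971 = -1.176128
a = ȳ − b·x̄ = 2.38 − (-1.176128)·4.2571 = 7.386896
ŷ(2.8) = a + b·2.8 = 7.386896 + (-1.176128)·2.8 = 4.093737

4.094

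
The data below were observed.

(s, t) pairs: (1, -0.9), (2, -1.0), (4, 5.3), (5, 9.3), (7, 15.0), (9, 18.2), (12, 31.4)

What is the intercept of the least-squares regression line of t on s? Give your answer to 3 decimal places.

n = 7, Σx = 40, Σy = 77.3, Σxy = 710.4, Σx² = 320
Sxx = Σx² − (Σx)²/n = 320 − 228.571429 = 91.428571
Sxy = Σxy − (Σx)(Σy)/n = 710.4 − 441.714286 = 268.685714
b = Sxy/Sxx = 268.685714/91.428571 = 2.93875
a = ȳ − b·x̄ = 11.042857 − 2.93875·5.714286 = -5.75

-5.750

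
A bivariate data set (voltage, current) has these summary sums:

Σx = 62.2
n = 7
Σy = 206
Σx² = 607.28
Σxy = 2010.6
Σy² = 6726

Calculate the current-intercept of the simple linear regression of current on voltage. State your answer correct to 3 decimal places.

Sxx = Σx² − (Σx)²/n = 607.28 − 552.691429 = 54.588571
Sxy = Σxy − (Σx)(Σy)/n = 2010.6 − 1830.457143 = 180.142857
b = Sxy/Sxx = 180.142857/54.588571 = 3.300010
a = ȳ − b·x̄ = 29.428571 − 3.300010·8.885714 = 0.105621

0.106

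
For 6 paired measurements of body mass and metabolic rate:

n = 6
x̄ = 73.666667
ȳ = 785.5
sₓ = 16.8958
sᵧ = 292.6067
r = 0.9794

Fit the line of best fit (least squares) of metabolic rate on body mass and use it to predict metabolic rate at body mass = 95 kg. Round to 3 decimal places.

1147.346

b = r · sᵧ/sₓ = 0.9794 · 292.6067/16.8958 = 16.961553
a = ȳ − b·x̄ = 785.5 − 16.961553·73.666667 = -464.001054
ŷ(95) = a + b·95 = -464.001054 + 16.961553·95 = 1147.346452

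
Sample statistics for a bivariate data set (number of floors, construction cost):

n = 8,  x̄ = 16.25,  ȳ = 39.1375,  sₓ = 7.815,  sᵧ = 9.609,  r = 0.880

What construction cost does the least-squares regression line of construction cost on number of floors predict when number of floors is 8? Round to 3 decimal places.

30.211

b = r · sᵧ/sₓ = 0.88 · 9.609/7.815 = 1.082012
a = ȳ − b·x̄ = 39.1375 − 1.082012·16.25 = 21.554813
ŷ(8) = a + b·8 = 21.554813 + 1.082012·8 = 30.210905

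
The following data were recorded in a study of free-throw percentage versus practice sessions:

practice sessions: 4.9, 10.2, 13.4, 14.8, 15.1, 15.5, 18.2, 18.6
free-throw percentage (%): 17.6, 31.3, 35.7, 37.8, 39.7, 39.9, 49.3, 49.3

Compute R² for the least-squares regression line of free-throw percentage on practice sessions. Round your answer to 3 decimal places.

n = 8, Σx = 110.7, Σy = 300.6, Σxy = 4475.48, Σx² = 1672.11, Σy² = 12021.86
Sxx = Σx² − (Σx)²/n = 1672.11 − 1531.81125 = 140.29875
Sxy = Σxy − (Σx)(Σy)/n = 4475.48 − 4159.5525 = 315.9275
Syy = Σy² − (Σy)²/n = 12021.86 − 11295.045 = 726.815
R² = Sxy²/(Sxx·Syy) = (315.9275)²/(140.29875·726.815) = 0.978807

0.979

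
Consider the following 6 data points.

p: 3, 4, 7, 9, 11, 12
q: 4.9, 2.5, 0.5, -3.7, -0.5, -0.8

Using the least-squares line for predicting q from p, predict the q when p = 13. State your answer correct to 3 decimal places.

n = 6, Σx = 46, Σy = 2.9, Σxy = -20.2, Σx² = 420
Sxx = Σx² − (Σx)²/n = 420 − 352.666667 = 67.333333
Sxy = Σxy − (Σx)(Σy)/n = -20.2 − 22.233333 = -42.433333
b = Sxy/Sxx = -42.433333/67.333333 = -0.630198
a = ȳ − b·x̄ = 0.483333 − (-0.630198)·7.666667 = 5.314851
ŷ(13) = a + b·13 = 5.314851 + (-0.630198)·13 = -2.877723

-2.878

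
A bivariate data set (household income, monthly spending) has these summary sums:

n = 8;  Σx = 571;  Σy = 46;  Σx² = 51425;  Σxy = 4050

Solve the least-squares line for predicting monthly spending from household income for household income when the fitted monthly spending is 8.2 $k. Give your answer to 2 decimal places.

105.47

Sxx = Σx² − (Σx)²/n = 51425 − 40755.125 = 10669.875
Sxy = Σxy − (Σx)(Σy)/n = 4050 − 3283.25 = 766.75
b = Sxy/Sxx = 766.75/10669.875 = 0.071861
a = ȳ − b·x̄ = 5.75 − 0.071861·71.375 = 0.620907
Set a + b·x = 8.2: x = (8.2 − 0.620907) / 0.071861 = 105.468503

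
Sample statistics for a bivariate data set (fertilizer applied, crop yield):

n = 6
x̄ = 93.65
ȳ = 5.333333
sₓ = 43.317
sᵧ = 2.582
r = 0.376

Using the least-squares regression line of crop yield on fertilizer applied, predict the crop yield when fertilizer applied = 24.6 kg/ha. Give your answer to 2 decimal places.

3.79

b = r · sᵧ/sₓ = 0.376 · 2.582/43.317 = 0.022412
a = ȳ − b·x̄ = 5.333333 − 0.022412·93.65 = 3.234425
ŷ(24.6) = a + b·24.6 = 3.234425 + 0.022412·24.6 = 3.785766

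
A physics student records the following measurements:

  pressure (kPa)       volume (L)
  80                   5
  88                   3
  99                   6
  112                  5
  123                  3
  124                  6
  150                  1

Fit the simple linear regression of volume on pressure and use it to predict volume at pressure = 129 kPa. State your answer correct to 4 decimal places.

n = 7, Σx = 776, Σy = 29, Σxy = 3081, Σx² = 89494
Sxx = Σx² − (Σx)²/n = 89494 − 86025.142857 = 3468.857143
Sxy = Σxy − (Σx)(Σy)/n = 3081 − 3214.857143 = -133.857143
b = Sxy/Sxx = -133.857143/3468.857143 = -0.038588
a = ȳ − b·x̄ = 4.142857 − (-0.038588)·110.857143 = 8.420641
ŷ(129) = a + b·129 = 8.420641 + (-0.038588)·129 = 3.442756

3.4428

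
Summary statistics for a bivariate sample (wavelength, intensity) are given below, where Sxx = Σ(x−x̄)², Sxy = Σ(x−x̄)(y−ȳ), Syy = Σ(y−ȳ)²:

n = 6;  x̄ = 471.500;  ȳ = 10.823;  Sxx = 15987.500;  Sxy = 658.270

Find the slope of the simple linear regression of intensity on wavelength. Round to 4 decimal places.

0.0412

b = Sxy/Sxx = 658.27/15987.5 = 0.041174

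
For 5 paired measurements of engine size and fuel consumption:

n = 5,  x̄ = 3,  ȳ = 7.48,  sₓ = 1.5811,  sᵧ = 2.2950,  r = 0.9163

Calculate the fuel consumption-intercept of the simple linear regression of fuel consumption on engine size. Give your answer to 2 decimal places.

b = r · sᵧ/sₓ = 0.9163 · 2.295/1.5811 = 1.330029
a = ȳ − b·x̄ = 7.48 − 1.330029·3 = 3.489914

3.49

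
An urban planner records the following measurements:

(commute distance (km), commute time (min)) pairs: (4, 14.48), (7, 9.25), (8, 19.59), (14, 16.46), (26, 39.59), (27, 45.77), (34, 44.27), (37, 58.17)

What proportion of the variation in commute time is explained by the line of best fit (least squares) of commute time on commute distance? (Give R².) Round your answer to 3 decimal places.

0.920

n = 8, Σx = 157, Σy = 247.58, Σxy = 6432.43, Σx² = 4255, Σy² = 9955.7754
Sxx = Σx² − (Σx)²/n = 4255 − 3081.125 = 1173.875
Sxy = Σxy − (Σx)(Σy)/n = 6432.43 − 4858.7575 = 1573.6725
Syy = Σy² − (Σy)²/n = 9955.7754 − 7661.98205 = 2293.79335
R² = Sxy²/(Sxx·Syy) = (1573.6725)²/(1173.875·2293.79335) = 0.919714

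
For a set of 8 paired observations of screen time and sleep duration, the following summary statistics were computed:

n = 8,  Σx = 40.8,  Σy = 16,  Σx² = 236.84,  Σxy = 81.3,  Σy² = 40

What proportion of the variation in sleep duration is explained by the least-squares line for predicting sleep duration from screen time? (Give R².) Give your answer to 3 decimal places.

0.000

Sxx = Σx² − (Σx)²/n = 236.84 − 208.08 = 28.76
Sxy = Σxy − (Σx)(Σy)/n = 81.3 − 81.6 = -0.3
Syy = Σy² − (Σy)²/n = 40 − 32 = 8
R² = Sxy²/(Sxx·Syy) = (-0.3)²/(28.76·8) = 0.000391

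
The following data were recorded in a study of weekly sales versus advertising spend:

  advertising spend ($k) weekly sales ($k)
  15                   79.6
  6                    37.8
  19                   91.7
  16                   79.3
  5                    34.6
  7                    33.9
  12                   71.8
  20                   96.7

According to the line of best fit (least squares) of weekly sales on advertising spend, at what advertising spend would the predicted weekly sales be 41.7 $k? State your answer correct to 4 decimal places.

n = 8, Σx = 100, Σy = 525.4, Σxy = 7637.8, Σx² = 1496
Sxx = Σx² − (Σx)²/n = 1496 − 1250 = 246
Sxy = Σxy − (Σx)(Σy)/n = 7637.8 − 6567.5 = 1070.3
b = Sxy/Sxx = 1070.3/246 = 4.350813
a = ȳ − b·x̄ = 65.675 − 4.350813·12.5 = 11.289837
Set a + b·x = 41.7: x = (41.7 − 11.289837) / 4.350813 = 6.989536

6.9895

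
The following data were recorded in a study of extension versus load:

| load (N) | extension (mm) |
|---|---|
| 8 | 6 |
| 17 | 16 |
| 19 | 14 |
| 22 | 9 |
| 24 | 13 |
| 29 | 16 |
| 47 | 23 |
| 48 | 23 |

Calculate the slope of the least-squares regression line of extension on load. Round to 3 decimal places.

0.381

n = 8, Σx = 214, Σy = 120, Σxy = 3745, Σx² = 7128
Sxx = Σx² − (Σx)²/n = 7128 − 5724.5 = 1403.5
Sxy = Σxy − (Σx)(Σy)/n = 3745 − 3210 = 535
b = Sxy/Sxx = 535/1403.5 = 0.381190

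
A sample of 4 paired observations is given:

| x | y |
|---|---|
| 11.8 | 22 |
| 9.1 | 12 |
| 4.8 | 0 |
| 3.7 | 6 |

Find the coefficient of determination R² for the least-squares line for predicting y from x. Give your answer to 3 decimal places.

0.835

n = 4, Σx = 29.4, Σy = 40, Σxy = 391, Σx² = 258.78, Σy² = 664
Sxx = Σx² − (Σx)²/n = 258.78 − 216.09 = 42.69
Sxy = Σxy − (Σx)(Σy)/n = 391 − 294 = 97
Syy = Σy² − (Σy)²/n = 664 − 400 = 264
R² = Sxy²/(Sxx·Syy) = (97)²/(42.69·264) = 0.834859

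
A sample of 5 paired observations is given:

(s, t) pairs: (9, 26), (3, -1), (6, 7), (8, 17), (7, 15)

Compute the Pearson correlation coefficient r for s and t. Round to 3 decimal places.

0.970

n = 5, Σx = 33, Σy = 64, Σxy = 514, Σx² = 239, Σy² = 1240
Sxx = Σx² − (Σx)²/n = 239 − 217.8 = 21.2
Sxy = Σxy − (Σx)(Σy)/n = 514 − 422.4 = 91.6
Syy = Σy² − (Σy)²/n = 1240 − 819.2 = 420.8
r = Sxy/√(Sxx·Syy) = 91.6/√(8920.96) = 91.6/94.450834 = 0.969817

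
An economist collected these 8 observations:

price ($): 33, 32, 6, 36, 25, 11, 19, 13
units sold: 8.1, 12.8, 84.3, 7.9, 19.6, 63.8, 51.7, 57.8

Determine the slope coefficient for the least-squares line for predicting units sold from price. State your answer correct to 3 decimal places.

-2.577

n = 8, Σx = 175, Σy = 306, Σxy = 4392.6, Σx² = 4721
Sxx = Σx² − (Σx)²/n = 4721 − 3828.125 = 892.875
Sxy = Σxy − (Σx)(Σy)/n = 4392.6 − 6693.75 = -2301.15
b = Sxy/Sxx = -2301.15/892.875 = -2.577236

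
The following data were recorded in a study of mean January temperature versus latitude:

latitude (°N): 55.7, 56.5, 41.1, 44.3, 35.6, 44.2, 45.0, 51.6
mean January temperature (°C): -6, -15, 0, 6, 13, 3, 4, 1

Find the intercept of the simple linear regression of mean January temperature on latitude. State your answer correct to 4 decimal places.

n = 8, Σx = 374, Σy = 6, Σxy = -88.9, Σx² = 17855
Sxx = Σx² − (Σx)²/n = 17855 − 17484.5 = 370.5
Sxy = Σxy − (Σx)(Σy)/n = -88.9 − 280.5 = -369.4
b = Sxy/Sxx = -369.4/370.5 = -0.997031
a = ȳ − b·x̄ = 0.75 − (-0.997031)·46.75 = 47.361201

47.3612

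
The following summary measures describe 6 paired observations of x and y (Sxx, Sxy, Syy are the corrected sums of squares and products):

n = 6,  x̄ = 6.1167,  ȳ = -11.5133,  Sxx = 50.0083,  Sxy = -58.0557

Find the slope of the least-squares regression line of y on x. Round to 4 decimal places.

-1.1609

b = Sxy/Sxx = -58.0557/50.0083 = -1.160921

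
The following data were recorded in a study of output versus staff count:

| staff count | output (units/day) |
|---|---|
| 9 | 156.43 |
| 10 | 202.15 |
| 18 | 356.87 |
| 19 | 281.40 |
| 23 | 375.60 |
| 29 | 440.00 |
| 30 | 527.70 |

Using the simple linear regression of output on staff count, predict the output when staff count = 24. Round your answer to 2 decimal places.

n = 7, Σx = 138, Σy = 2340.15, Σxy = 52429.43, Σx² = 3136
Sxx = Σx² − (Σx)²/n = 3136 − 2720.571429 = 415.428571
Sxy = Σxy − (Σx)(Σy)/n = 52429.43 − 46134.385714 = 6295.044286
b = Sxy/Sxx = 6295.044286/415.428571 = 15.153133
a = ȳ − b·x̄ = 334.307143 − 15.153133·19.714286 = 35.573955
ŷ(24) = a + b·24 = 35.573955 + 15.153133·24 = 399.249140

399.25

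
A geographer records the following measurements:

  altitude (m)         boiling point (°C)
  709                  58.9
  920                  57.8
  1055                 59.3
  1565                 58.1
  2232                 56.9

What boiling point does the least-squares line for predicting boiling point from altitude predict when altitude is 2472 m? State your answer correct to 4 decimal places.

n = 5, Σx = 6481, Σy = 291, Σxy = 375424.9, Σx² = 9893155
Sxx = Σx² − (Σx)²/n = 9893155 − 8400672.2 = 1492482.8
Sxy = Σxy − (Σx)(Σy)/n = 375424.9 − 377194.2 = -1769.3
b = Sxy/Sxx = -1769.3/1492482.8 = -0.001185
a = ȳ − b·x̄ = 58.2 − (-0.001185)·1296.2 = 59.736612
ŷ(2472) = a + b·2472 = 59.736612 + (-0.001185)·2472 = 56.806119

56.8061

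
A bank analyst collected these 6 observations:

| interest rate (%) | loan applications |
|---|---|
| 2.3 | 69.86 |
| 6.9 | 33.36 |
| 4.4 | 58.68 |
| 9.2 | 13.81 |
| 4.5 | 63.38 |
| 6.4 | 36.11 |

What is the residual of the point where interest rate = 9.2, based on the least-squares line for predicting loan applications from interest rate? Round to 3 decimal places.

n = 6, Σx = 33.7, Σy = 275.2, Σxy = 1292.42, Σx² = 218.11
Sxx = Σx² − (Σx)²/n = 218.11 − 189.281667 = 28.828333
Sxy = Σxy − (Σx)(Σy)/n = 1292.42 − 1545.706667 = -253.286667
b = Sxy/Sxx = -253.286667/28.828333 = -8.786032
a = ȳ − b·x̄ = 45.866667 − (-8.786032)·5.616667 = 95.214881
ŷ(9.2) = 95.214881 + (-8.786032)·9.2 = 14.383384
residual = y − ŷ = 13.81 − 14.383384 = -0.573384

-0.573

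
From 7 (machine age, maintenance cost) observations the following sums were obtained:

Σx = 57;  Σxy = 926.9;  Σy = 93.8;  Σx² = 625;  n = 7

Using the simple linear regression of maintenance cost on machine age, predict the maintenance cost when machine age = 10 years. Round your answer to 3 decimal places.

Sxx = Σx² − (Σx)²/n = 625 − 464.142857 = 160.857143
Sxy = Σxy − (Σx)(Σy)/n = 926.9 − 763.8 = 163.1
b = Sxy/Sxx = 163.1/160.857143 = 1.013943
a = ȳ − b·x̄ = 13.4 − 1.013943·8.142857 = 5.143606
ŷ(10) = a + b·10 = 5.143606 + 1.013943·10 = 15.283037

15.283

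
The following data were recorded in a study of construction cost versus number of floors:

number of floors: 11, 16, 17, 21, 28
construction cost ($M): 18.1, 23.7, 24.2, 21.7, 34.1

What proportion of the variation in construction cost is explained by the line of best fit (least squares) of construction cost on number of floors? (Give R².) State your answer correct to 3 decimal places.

n = 5, Σx = 93, Σy = 121.8, Σxy = 2400.2, Σx² = 1891, Σy² = 3108.64
Sxx = Σx² − (Σx)²/n = 1891 − 1729.8 = 161.2
Sxy = Σxy − (Σx)(Σy)/n = 2400.2 − 2265.48 = 134.72
Syy = Σy² − (Σy)²/n = 3108.64 − 2967.048 = 141.592
R² = Sxy²/(Sxx·Syy) = (134.72)²/(161.2·141.592) = 0.795171

0.795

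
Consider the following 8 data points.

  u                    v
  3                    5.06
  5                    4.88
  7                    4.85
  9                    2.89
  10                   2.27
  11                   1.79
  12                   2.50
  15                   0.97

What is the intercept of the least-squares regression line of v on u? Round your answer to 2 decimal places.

n = 8, Σx = 72, Σy = 25.21, Σxy = 186.48, Σx² = 754
Sxx = Σx² − (Σx)²/n = 754 − 648 = 106
Sxy = Σxy − (Σx)(Σy)/n = 186.48 − 226.89 = -40.41
b = Sxy/Sxx = -40.41/106 = -0.381226
a = ȳ − b·x̄ = 3.15125 − (-0.381226)·9 = 6.582288

6.58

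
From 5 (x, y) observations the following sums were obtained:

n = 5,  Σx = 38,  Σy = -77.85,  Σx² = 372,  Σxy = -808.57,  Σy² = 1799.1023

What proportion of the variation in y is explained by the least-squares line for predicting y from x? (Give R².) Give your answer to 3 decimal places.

0.963

Sxx = Σx² − (Σx)²/n = 372 − 288.8 = 83.2
Sxy = Σxy − (Σx)(Σy)/n = -808.57 − (-591.66) = -216.91
Syy = Σy² − (Σy)²/n = 1799.1023 − 1212.1245 = 586.9778
R² = Sxy²/(Sxx·Syy) = (-216.91)²/(83.2·586.9778) = 0.963417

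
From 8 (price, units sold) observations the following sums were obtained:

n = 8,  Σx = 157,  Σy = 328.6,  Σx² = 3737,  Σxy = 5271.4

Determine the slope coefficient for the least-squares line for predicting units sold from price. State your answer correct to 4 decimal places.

-1.7951

Sxx = Σx² − (Σx)²/n = 3737 − 3081.125 = 655.875
Sxy = Σxy − (Σx)(Σy)/n = 5271.4 − 6448.775 = -1177.375
b = Sxy/Sxx = -1177.375/655.875 = -1.795121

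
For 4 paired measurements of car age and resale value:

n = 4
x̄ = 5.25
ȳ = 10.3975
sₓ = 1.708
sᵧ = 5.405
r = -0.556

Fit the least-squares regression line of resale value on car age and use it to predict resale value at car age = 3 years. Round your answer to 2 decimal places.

14.36

b = r · sᵧ/sₓ = -0.556 · 5.405/1.708 = -1.759473
a = ȳ − b·x̄ = 10.3975 − (-1.759473)·5.25 = 19.634734
ŷ(3) = a + b·3 = 19.634734 + (-1.759473)·3 = 14.356314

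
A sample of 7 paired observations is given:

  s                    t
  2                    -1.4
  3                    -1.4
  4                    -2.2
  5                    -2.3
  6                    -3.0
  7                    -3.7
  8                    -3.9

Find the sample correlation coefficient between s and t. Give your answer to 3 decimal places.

-0.981

n = 7, Σx = 35, Σy = -17.9, Σxy = -102.4, Σx² = 203, Σy² = 51.95
Sxx = Σx² − (Σx)²/n = 203 − 175 = 28
Sxy = Σxy − (Σx)(Σy)/n = -102.4 − (-89.5) = -12.9
Syy = Σy² − (Σy)²/n = 51.95 − 45.772857 = 6.177143
r = Sxy/√(Sxx·Syy) = -12.9/√(172.96) = -12.9/13.151426 = -0.980882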